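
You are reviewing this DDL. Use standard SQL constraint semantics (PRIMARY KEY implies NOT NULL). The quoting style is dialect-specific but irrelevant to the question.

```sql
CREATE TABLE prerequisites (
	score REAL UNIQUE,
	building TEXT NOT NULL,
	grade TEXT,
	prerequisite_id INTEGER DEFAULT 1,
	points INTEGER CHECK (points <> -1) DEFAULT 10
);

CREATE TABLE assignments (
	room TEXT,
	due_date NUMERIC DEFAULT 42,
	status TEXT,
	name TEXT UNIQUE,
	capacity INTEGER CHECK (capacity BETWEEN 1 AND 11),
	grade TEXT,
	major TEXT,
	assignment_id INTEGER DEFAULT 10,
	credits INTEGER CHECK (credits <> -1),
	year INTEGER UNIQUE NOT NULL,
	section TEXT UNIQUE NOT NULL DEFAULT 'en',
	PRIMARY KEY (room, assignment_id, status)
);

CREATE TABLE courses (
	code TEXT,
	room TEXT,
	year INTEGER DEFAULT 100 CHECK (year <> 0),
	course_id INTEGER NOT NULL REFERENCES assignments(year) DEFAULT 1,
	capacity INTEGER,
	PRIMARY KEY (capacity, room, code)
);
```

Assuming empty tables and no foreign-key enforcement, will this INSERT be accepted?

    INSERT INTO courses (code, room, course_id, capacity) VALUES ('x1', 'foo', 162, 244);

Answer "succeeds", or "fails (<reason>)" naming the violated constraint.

NOT NULL columns: capacity is supplied; code is supplied; course_id is supplied; room is supplied.
No constraint is violated.

succeeds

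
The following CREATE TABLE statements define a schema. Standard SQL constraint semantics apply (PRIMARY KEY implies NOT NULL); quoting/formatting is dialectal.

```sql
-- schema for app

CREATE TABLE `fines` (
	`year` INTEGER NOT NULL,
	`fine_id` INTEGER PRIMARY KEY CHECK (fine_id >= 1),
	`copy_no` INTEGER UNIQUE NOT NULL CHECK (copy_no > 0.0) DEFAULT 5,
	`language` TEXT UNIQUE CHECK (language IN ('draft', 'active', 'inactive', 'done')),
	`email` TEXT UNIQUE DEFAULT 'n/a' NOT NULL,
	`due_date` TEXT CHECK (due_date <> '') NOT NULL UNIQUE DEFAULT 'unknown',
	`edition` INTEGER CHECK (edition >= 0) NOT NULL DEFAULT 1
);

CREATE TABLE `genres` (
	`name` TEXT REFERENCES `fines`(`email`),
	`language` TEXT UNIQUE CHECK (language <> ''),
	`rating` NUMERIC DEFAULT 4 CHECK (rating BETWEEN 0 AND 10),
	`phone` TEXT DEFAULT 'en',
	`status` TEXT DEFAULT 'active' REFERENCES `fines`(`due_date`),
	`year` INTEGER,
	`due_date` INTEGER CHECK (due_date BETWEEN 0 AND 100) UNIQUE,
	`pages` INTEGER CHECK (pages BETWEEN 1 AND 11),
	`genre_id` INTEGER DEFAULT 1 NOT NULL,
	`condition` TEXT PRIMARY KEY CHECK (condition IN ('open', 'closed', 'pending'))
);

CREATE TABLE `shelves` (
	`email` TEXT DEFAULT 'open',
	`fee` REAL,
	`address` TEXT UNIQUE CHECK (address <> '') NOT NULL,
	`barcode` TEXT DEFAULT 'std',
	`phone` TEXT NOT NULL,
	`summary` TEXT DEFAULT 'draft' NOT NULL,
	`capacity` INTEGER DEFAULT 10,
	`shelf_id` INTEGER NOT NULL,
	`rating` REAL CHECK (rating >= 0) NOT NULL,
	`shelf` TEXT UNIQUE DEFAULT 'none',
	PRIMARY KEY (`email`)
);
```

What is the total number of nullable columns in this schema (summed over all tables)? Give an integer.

fines: 1 nullable (language — PK (fine_id) and explicit NOT NULL columns excluded).
genres: 8 nullable (name, language, rating, phone, status, year, due_date, pages — PK (condition) and explicit NOT NULL columns excluded).
shelves: 4 nullable (fee, barcode, capacity, shelf — PK (email) and explicit NOT NULL columns excluded).
Total: 1 + 8 + 4 = 13.

13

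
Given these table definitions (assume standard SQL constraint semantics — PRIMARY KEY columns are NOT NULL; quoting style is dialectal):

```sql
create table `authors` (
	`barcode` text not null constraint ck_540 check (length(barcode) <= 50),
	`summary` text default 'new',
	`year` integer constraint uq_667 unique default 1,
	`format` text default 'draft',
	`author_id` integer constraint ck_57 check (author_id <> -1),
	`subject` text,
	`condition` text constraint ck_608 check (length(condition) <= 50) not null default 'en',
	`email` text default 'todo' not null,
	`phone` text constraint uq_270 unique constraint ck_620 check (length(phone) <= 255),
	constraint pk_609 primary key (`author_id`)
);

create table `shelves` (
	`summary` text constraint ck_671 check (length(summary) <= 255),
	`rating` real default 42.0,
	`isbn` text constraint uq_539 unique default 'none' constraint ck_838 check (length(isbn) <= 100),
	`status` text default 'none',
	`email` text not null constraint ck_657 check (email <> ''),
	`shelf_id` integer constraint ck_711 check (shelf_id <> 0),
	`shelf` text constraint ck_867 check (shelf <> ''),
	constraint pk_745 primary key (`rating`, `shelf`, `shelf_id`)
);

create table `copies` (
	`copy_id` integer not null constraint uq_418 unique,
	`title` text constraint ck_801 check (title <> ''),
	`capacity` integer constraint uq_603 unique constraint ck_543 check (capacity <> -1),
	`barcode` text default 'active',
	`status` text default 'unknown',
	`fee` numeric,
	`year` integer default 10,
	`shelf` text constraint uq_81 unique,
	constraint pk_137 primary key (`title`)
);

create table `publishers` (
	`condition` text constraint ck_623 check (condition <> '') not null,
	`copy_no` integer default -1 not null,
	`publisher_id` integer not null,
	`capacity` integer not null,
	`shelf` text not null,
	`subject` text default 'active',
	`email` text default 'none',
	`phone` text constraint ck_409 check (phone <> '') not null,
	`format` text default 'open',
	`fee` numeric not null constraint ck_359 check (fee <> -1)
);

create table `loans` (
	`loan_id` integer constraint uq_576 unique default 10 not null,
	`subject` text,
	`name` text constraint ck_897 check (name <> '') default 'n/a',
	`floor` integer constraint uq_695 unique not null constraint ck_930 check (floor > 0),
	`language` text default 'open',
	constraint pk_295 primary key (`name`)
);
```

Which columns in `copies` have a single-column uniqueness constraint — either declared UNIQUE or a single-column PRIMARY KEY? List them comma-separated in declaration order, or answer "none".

copy_id, title, capacity, shelf

- copy_id: declared UNIQUE → unique.
- title: single-column PRIMARY KEY → unique.
- capacity: declared UNIQUE → unique.
- barcode: no UNIQUE or single-column PK constraint.
- status: no UNIQUE or single-column PK constraint.
- fee: no UNIQUE or single-column PK constraint.
- year: no UNIQUE or single-column PK constraint.
- shelf: declared UNIQUE → unique.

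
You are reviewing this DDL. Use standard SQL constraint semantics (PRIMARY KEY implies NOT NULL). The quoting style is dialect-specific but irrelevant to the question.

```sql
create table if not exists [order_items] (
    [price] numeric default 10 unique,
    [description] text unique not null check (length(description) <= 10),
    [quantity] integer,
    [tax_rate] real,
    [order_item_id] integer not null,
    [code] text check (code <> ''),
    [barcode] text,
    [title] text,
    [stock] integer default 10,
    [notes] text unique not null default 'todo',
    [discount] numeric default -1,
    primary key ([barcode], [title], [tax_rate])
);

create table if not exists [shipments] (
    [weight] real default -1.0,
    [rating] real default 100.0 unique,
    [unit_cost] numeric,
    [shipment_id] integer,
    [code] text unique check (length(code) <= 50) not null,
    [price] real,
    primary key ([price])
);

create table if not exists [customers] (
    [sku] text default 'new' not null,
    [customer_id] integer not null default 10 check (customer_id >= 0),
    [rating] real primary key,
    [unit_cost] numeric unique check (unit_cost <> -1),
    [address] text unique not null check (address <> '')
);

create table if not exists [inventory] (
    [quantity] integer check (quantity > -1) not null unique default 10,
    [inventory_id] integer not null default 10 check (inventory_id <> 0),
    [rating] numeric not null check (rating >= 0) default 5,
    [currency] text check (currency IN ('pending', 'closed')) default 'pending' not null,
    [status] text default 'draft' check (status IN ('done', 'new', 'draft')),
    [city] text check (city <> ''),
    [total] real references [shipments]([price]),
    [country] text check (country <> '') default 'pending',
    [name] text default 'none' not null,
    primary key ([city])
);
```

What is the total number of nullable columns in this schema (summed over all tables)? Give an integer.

order_items: 5 nullable (price, quantity, code, stock, discount — PK (barcode, title, tax_rate) and explicit NOT NULL columns excluded).
shipments: 4 nullable (weight, rating, unit_cost, shipment_id — PK (price) and explicit NOT NULL columns excluded).
customers: 1 nullable (unit_cost — PK (rating) and explicit NOT NULL columns excluded).
inventory: 3 nullable (status, total, country — PK (city) and explicit NOT NULL columns excluded).
Total: 5 + 4 + 1 + 3 = 13.

13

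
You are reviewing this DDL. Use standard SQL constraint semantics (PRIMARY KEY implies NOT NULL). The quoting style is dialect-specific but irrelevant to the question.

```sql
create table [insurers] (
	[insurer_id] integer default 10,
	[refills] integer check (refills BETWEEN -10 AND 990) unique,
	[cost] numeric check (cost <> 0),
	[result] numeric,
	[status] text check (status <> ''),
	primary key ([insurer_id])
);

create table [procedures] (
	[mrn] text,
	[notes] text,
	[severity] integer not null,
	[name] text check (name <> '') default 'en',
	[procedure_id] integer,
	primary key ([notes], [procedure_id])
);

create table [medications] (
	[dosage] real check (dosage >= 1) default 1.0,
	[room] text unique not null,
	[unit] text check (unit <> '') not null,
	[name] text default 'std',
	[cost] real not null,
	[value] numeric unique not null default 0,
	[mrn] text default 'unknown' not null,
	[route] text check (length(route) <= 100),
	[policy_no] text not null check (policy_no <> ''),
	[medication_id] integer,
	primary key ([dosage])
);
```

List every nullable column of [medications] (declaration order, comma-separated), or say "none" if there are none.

- dosage: part of the PRIMARY KEY, which implies NOT NULL → not nullable.
- room: declared NOT NULL → not nullable.
- unit: declared NOT NULL → not nullable.
- name: DEFAULT only fills an omitted column; an explicit NULL is still allowed → nullable.
- cost: declared NOT NULL → not nullable.
- value: declared NOT NULL → not nullable.
- mrn: declared NOT NULL → not nullable.
- route: CHECK does not forbid NULL (a CHECK constraint passes when its expression is NULL) → nullable.
- policy_no: declared NOT NULL → not nullable.
- medication_id: no NOT NULL constraint applies → nullable.

name, route, medication_id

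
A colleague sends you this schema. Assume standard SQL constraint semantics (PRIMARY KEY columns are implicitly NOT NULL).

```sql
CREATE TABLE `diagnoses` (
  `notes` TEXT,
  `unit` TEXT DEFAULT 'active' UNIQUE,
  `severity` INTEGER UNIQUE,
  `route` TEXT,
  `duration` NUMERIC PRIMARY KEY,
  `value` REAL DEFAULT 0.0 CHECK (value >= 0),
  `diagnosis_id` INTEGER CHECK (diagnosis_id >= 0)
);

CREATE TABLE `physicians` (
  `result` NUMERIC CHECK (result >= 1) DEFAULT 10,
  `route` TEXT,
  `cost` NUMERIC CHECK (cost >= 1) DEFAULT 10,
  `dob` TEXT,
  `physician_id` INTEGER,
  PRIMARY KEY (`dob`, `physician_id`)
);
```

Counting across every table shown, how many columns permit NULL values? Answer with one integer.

diagnoses: 6 nullable (notes, unit, severity, route, value, diagnosis_id — PK (duration) and explicit NOT NULL columns excluded).
physicians: 3 nullable (result, route, cost — PK (dob, physician_id) and explicit NOT NULL columns excluded).
Total: 6 + 3 = 9.

9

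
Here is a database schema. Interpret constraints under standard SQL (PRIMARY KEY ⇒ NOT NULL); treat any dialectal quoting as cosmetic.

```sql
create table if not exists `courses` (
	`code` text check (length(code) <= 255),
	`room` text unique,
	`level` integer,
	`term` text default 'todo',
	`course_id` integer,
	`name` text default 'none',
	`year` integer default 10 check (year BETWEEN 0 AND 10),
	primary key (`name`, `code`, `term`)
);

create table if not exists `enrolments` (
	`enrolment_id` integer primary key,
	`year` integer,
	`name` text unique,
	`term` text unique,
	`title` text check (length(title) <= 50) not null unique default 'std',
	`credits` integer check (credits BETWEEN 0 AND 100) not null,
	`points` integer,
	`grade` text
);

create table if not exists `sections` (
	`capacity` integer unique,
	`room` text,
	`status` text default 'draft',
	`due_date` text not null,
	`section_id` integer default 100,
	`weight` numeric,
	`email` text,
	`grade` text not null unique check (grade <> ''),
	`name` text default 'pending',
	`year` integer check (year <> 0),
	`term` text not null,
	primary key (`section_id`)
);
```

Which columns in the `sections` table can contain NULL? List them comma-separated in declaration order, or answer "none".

capacity, room, status, weight, email, name, year

- capacity: UNIQUE does not imply NOT NULL → nullable.
- room: no NOT NULL constraint applies → nullable.
- status: DEFAULT only fills an omitted column; an explicit NULL is still allowed → nullable.
- due_date: declared NOT NULL → not nullable.
- section_id: part of the PRIMARY KEY, which implies NOT NULL → not nullable.
- weight: no NOT NULL constraint applies → nullable.
- email: no NOT NULL constraint applies → nullable.
- grade: declared NOT NULL → not nullable.
- name: DEFAULT only fills an omitted column; an explicit NULL is still allowed → nullable.
- year: CHECK does not forbid NULL (a CHECK constraint passes when its expression is NULL) → nullable.
- term: declared NOT NULL → not nullable.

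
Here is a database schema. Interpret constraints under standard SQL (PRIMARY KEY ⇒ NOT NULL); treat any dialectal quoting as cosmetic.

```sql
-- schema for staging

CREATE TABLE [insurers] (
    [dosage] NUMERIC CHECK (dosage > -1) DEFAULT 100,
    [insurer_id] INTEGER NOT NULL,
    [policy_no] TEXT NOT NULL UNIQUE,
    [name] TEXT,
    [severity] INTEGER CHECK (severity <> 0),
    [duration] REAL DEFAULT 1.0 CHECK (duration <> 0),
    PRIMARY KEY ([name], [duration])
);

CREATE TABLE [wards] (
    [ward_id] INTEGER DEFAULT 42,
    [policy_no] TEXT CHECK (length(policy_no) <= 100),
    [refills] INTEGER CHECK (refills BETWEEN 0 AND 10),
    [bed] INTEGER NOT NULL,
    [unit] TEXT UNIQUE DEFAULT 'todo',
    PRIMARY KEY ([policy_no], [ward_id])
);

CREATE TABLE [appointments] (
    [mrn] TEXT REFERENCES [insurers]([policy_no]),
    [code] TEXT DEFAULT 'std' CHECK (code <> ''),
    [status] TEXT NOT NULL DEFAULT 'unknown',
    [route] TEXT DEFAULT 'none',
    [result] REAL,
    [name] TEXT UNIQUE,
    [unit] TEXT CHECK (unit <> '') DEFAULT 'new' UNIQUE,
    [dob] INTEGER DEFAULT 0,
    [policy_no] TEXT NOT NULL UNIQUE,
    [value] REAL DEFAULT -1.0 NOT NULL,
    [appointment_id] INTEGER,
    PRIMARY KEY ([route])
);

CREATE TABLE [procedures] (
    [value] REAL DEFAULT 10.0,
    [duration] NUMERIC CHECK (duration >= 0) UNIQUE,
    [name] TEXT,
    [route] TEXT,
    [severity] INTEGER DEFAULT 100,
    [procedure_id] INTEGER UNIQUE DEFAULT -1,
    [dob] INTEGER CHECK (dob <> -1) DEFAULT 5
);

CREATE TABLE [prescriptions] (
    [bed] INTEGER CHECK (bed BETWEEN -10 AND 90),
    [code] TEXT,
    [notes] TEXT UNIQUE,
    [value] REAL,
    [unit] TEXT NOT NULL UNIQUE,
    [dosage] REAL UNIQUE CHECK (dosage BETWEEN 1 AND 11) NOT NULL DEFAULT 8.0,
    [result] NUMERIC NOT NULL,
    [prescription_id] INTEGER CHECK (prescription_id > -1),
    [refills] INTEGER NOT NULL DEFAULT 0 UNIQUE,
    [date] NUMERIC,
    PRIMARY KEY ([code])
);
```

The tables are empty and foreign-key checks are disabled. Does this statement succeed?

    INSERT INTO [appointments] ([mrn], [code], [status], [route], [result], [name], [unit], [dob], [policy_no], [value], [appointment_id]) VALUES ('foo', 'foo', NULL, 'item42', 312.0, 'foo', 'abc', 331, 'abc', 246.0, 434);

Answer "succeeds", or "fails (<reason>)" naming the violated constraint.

status is explicitly set to NULL, but status is declared NOT NULL.

fails (NOT NULL on status)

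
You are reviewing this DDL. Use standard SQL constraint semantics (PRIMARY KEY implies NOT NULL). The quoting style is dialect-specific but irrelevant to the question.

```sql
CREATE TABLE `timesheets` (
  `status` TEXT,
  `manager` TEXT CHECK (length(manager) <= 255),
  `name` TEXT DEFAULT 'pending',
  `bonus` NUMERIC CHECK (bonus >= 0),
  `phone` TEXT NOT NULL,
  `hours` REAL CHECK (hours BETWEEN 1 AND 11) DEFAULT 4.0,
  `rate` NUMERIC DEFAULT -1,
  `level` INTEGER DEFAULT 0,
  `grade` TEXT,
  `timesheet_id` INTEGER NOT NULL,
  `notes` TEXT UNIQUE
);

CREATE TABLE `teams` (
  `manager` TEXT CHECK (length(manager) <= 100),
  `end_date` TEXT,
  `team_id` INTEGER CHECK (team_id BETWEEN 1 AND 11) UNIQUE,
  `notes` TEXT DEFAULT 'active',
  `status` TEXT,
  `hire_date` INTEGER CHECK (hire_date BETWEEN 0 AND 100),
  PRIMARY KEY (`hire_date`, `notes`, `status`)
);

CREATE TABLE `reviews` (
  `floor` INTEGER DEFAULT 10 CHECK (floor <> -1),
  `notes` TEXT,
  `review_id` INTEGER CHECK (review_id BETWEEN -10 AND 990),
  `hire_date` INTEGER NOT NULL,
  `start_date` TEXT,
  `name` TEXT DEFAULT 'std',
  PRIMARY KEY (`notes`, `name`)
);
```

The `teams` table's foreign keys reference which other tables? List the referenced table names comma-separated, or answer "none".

none

No column in teams has a REFERENCES clause.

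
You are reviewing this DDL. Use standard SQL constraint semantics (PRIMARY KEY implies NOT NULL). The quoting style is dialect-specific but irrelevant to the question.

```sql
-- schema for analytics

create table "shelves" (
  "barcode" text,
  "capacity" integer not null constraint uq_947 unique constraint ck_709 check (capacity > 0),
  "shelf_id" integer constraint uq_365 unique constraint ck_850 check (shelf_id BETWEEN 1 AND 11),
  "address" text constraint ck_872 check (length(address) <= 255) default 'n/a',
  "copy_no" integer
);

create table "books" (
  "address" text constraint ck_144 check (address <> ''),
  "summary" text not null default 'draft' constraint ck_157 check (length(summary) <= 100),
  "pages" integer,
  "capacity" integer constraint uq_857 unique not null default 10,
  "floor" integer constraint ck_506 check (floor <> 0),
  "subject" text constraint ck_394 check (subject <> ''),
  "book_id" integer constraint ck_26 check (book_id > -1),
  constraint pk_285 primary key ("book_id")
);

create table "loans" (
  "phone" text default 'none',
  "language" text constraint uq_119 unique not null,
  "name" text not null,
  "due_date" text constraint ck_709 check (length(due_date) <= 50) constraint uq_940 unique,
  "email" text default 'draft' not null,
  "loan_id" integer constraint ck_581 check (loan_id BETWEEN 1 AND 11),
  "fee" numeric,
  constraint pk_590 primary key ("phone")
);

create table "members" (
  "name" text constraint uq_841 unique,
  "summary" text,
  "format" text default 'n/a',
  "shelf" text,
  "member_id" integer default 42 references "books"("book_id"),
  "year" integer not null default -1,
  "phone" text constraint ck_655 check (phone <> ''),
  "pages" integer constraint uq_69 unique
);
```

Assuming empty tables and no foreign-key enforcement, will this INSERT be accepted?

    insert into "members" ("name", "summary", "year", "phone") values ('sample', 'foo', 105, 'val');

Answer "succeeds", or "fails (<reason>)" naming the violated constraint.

NOT NULL columns: year is supplied.
CHECK constraints: 'val' satisfies (phone <> '').
No constraint is violated.

succeeds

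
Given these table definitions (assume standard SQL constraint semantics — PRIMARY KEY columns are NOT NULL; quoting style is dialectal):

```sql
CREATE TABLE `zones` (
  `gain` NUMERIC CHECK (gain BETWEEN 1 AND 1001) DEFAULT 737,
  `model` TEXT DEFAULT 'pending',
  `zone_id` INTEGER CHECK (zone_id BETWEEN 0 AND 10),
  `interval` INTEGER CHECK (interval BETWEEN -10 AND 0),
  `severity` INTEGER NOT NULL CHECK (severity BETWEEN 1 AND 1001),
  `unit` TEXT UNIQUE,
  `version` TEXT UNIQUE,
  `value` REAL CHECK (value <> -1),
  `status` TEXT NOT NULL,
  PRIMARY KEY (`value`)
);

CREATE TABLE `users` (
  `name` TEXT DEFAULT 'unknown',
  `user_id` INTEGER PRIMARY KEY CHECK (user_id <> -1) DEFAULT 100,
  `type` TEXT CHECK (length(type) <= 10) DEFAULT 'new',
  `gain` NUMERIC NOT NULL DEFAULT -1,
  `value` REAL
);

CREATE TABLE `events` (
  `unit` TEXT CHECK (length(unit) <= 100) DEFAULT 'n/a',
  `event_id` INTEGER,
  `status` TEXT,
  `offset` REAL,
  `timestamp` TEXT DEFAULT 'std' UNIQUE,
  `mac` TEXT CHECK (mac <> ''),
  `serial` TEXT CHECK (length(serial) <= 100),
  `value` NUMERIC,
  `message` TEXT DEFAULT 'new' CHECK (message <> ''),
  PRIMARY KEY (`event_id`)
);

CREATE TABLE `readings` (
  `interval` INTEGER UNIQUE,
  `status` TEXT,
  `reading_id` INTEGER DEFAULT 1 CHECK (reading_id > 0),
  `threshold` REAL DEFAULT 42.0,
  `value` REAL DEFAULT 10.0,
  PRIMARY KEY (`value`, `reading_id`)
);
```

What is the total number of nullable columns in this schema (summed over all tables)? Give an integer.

zones: 6 nullable (gain, model, zone_id, interval, unit, version — PK (value) and explicit NOT NULL columns excluded).
users: 3 nullable (name, type, value — PK (user_id) and explicit NOT NULL columns excluded).
events: 8 nullable (unit, status, offset, timestamp, mac, serial, value, message — PK (event_id) and explicit NOT NULL columns excluded).
readings: 3 nullable (interval, status, threshold — PK (value, reading_id) and explicit NOT NULL columns excluded).
Total: 6 + 3 + 8 + 3 = 20.

20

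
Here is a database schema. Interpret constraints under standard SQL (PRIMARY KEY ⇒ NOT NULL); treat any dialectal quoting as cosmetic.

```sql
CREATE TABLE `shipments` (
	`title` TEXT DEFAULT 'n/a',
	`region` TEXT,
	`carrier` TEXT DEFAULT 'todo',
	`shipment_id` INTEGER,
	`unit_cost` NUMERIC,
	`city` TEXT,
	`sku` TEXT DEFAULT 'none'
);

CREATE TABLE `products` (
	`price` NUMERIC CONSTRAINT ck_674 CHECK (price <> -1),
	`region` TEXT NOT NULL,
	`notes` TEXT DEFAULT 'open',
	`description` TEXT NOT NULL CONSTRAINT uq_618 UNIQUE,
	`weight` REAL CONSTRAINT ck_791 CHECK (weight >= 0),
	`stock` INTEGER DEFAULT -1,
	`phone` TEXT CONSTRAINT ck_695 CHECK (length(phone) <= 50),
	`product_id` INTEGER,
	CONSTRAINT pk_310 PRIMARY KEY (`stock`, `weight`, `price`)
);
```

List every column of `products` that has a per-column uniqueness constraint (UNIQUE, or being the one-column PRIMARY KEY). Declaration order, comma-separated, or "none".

- price: part of a composite PRIMARY KEY — only the tuple is unique, not this column on its own.
- region: no UNIQUE or single-column PK constraint.
- notes: no UNIQUE or single-column PK constraint.
- description: declared UNIQUE → unique.
- weight: part of a composite PRIMARY KEY — only the tuple is unique, not this column on its own.
- stock: part of a composite PRIMARY KEY — only the tuple is unique, not this column on its own.
- phone: no UNIQUE or single-column PK constraint.
- product_id: no UNIQUE or single-column PK constraint.

description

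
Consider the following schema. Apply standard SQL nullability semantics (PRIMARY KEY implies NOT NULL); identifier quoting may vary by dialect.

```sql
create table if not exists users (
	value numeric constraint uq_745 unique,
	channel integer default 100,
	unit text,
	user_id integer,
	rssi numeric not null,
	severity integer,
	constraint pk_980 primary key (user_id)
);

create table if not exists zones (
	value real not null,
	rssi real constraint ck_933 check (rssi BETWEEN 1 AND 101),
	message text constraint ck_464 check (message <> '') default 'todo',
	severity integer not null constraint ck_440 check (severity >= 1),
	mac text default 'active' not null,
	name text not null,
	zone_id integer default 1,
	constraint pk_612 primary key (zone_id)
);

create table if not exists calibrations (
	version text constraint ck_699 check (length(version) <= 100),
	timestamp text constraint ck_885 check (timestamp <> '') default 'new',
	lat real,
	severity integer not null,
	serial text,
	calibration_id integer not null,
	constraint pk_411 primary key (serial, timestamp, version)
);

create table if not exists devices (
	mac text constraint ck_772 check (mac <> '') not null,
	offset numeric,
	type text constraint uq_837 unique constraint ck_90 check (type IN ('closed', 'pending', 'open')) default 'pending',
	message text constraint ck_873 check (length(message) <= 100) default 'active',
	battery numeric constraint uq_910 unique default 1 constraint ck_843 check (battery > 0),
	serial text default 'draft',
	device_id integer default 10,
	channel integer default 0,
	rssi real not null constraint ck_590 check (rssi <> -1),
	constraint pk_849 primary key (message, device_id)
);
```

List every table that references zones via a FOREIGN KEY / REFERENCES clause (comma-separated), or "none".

No REFERENCES clause anywhere in the schema names zones.

none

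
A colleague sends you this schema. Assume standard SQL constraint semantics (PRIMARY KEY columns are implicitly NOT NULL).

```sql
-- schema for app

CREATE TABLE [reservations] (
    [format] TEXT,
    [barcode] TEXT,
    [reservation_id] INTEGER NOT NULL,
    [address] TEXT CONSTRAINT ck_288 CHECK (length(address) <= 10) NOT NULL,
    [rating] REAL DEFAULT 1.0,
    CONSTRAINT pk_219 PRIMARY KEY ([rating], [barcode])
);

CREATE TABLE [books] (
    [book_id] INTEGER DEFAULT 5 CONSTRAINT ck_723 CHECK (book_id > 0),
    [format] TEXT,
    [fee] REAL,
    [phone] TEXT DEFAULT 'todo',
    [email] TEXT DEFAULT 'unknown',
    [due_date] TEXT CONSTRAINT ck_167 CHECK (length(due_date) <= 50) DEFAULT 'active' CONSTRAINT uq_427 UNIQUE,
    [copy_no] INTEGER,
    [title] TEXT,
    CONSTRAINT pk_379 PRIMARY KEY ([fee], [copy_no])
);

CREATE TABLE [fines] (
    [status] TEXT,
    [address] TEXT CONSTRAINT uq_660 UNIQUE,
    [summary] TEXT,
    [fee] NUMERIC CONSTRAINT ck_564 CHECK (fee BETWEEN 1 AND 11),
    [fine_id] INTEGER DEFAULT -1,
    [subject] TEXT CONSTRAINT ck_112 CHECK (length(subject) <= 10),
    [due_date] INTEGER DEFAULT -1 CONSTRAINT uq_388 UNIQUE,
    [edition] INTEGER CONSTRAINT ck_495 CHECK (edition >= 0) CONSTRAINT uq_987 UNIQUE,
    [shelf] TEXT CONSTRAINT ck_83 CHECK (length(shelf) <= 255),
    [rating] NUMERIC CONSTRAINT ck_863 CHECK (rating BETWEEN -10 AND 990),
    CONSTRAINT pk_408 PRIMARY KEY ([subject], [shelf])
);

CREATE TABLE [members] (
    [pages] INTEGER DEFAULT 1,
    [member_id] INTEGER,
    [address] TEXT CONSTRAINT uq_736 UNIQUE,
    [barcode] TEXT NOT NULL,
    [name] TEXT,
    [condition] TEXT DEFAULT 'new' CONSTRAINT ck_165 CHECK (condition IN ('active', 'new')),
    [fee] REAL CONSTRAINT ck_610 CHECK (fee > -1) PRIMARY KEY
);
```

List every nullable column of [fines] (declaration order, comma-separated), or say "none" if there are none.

- status: no NOT NULL constraint applies → nullable.
- address: UNIQUE does not imply NOT NULL → nullable.
- summary: no NOT NULL constraint applies → nullable.
- fee: CHECK does not forbid NULL (a CHECK constraint passes when its expression is NULL) → nullable.
- fine_id: DEFAULT only fills an omitted column; an explicit NULL is still allowed → nullable.
- subject: part of the PRIMARY KEY, which implies NOT NULL → not nullable.
- due_date: UNIQUE does not imply NOT NULL → nullable.
- edition: CHECK does not forbid NULL (a CHECK constraint passes when its expression is NULL) → nullable.
- shelf: part of the PRIMARY KEY, which implies NOT NULL → not nullable.
- rating: CHECK does not forbid NULL (a CHECK constraint passes when its expression is NULL) → nullable.

status, address, summary, fee, fine_id, due_date, edition, rating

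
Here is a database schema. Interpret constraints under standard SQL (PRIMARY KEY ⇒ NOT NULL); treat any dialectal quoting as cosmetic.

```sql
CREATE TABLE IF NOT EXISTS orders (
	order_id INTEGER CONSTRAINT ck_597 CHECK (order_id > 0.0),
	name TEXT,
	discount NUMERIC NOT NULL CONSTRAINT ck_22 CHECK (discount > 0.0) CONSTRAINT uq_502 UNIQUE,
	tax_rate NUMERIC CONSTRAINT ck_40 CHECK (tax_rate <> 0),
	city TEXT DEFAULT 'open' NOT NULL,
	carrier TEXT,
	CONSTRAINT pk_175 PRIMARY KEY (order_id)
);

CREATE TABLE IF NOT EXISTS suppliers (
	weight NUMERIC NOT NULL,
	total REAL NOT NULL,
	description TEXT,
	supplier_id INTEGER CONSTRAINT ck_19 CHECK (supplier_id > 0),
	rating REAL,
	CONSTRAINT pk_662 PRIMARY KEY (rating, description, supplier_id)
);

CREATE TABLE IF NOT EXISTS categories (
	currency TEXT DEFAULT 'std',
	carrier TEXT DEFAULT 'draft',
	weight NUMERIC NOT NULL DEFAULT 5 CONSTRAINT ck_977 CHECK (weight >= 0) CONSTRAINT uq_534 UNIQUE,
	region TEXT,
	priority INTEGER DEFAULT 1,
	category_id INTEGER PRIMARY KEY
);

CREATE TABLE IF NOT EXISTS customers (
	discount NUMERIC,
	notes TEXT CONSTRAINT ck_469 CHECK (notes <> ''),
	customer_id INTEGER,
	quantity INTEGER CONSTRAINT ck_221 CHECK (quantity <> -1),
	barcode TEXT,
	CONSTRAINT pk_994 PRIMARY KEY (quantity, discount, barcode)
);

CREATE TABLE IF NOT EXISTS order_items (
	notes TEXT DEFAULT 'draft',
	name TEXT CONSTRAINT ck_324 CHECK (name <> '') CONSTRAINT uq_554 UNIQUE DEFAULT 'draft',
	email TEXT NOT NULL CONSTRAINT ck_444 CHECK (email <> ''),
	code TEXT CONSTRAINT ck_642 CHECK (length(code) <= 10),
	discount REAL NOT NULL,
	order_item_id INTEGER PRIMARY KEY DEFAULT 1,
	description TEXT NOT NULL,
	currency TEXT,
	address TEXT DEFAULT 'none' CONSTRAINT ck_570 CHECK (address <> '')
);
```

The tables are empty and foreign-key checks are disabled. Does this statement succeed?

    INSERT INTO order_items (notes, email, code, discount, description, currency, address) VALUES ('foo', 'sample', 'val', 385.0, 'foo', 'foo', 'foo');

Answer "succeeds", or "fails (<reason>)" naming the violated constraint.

NOT NULL columns: description is supplied; discount is supplied; email is supplied; order_item_id defaults to 1.
CHECK constraints: 'sample' satisfies (email <> ''); 'val' satisfies (length(code) <= 10); 'foo' satisfies (address <> '').
No constraint is violated.

succeeds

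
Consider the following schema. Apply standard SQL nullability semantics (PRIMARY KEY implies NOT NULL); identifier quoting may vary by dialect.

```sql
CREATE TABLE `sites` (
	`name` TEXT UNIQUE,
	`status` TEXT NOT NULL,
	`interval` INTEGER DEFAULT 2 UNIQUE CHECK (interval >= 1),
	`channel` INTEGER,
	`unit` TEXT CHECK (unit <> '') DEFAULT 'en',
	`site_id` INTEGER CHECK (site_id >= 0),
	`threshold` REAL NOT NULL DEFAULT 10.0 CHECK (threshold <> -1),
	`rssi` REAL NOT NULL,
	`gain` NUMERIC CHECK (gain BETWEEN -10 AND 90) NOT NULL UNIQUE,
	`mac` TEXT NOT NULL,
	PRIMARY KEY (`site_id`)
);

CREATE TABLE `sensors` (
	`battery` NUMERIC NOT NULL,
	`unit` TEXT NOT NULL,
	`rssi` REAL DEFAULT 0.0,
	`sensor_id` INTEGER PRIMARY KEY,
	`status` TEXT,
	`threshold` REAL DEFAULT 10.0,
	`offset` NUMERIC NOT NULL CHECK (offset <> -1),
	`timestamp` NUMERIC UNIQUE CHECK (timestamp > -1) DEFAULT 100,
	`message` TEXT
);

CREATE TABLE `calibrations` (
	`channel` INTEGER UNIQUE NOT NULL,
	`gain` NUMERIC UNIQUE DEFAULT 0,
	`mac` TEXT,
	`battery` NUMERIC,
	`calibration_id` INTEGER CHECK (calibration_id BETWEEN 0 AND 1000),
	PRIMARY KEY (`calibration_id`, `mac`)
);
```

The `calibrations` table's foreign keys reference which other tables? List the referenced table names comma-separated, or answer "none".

none

No column in calibrations has a REFERENCES clause.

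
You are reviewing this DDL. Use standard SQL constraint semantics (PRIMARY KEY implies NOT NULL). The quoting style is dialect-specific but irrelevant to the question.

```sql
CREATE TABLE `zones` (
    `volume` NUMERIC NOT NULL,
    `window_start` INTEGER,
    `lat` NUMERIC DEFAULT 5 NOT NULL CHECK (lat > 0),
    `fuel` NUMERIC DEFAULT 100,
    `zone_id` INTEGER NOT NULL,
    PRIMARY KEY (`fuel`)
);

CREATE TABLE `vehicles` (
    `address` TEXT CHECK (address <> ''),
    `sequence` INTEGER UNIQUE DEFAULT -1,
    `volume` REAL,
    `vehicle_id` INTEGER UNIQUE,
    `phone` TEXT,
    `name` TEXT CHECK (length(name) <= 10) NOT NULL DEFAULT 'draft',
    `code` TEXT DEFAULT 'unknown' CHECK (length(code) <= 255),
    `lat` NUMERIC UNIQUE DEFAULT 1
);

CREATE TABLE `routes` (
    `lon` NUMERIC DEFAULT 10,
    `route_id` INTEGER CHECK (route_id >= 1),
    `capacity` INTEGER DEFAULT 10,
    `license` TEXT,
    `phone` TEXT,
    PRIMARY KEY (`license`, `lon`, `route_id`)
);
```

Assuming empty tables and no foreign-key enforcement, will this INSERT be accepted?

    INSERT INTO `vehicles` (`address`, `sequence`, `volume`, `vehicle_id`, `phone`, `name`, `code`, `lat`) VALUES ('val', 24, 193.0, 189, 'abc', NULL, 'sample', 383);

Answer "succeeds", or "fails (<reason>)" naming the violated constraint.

fails (NOT NULL on name)

name is explicitly set to NULL, but name is declared NOT NULL.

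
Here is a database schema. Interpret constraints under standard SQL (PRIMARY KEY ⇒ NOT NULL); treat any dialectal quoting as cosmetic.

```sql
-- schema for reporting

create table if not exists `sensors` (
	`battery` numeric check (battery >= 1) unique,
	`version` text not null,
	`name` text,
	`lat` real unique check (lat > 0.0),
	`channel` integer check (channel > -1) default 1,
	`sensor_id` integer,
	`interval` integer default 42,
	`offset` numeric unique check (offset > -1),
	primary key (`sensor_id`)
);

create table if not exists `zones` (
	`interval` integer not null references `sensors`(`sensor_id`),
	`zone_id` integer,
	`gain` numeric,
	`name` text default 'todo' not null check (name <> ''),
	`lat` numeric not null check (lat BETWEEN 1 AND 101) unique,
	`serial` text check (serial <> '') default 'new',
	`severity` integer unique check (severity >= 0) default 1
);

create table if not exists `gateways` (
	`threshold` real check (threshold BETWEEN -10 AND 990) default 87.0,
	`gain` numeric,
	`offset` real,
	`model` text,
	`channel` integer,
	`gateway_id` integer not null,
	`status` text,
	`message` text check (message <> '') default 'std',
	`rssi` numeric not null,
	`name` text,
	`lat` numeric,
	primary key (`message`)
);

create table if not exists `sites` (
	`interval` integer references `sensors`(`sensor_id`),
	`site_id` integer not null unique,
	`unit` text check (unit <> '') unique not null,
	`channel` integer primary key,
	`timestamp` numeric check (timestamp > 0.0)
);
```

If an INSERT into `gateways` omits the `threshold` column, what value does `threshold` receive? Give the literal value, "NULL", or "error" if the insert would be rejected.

threshold has an explicit DEFAULT 87.0.
When the column is omitted from an INSERT, that default is used.

87.0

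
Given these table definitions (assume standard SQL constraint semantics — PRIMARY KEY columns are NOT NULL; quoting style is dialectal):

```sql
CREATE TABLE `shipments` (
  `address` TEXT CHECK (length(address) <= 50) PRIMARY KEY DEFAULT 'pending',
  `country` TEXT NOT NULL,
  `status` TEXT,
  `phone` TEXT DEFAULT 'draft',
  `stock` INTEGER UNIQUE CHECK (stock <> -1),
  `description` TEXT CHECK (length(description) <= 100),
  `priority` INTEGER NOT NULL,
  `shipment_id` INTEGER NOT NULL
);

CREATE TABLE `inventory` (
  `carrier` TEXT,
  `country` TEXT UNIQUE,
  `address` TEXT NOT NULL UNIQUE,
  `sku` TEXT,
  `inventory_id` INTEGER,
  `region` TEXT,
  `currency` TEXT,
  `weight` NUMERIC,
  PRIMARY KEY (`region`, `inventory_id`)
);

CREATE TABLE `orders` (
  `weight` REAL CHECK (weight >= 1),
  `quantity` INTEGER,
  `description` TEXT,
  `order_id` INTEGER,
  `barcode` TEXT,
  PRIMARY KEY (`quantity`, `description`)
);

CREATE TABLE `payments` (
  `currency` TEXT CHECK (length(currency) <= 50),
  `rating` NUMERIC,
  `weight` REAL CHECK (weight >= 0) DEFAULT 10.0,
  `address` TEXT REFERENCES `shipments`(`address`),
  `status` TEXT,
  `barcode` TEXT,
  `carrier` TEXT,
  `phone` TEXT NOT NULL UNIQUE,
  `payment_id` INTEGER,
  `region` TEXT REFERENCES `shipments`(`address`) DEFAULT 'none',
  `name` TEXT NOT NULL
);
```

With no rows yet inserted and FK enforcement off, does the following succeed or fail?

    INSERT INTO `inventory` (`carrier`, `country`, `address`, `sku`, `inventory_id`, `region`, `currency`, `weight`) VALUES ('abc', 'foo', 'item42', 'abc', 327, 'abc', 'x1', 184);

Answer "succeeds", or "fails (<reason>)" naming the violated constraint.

succeeds

NOT NULL columns: address is supplied; inventory_id is supplied; region is supplied.
No constraint is violated.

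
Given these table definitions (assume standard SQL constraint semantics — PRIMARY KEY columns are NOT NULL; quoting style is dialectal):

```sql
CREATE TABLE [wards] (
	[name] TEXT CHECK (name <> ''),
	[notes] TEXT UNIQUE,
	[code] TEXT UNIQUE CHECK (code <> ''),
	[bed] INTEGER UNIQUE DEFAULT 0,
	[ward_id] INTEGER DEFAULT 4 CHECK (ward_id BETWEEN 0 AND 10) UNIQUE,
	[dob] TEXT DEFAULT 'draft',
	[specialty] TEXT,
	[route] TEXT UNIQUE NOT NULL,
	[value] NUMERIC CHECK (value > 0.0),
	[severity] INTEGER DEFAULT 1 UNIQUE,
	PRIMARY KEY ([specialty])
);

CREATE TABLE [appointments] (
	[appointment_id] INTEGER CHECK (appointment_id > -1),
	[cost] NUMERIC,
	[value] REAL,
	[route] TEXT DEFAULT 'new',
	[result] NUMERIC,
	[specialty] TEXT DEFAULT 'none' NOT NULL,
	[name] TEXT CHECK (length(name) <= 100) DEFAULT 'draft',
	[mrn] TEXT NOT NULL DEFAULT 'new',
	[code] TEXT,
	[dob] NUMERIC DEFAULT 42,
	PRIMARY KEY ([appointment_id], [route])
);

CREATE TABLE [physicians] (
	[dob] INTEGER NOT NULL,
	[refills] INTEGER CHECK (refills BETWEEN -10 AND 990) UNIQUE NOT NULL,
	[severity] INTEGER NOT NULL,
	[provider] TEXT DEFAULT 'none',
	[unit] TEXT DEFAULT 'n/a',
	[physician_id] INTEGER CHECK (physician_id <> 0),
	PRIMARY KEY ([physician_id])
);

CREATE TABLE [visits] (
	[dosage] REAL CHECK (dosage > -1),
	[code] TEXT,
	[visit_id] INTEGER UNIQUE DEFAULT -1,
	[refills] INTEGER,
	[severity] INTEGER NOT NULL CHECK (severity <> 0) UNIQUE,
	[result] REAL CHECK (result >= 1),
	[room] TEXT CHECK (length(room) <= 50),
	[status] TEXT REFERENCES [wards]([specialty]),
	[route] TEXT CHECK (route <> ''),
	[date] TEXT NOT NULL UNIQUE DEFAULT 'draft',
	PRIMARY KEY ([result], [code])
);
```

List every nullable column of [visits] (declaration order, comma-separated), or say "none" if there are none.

dosage, visit_id, refills, room, status, route

- dosage: CHECK does not forbid NULL (a CHECK constraint passes when its expression is NULL) → nullable.
- code: part of the PRIMARY KEY, which implies NOT NULL → not nullable.
- visit_id: UNIQUE does not imply NOT NULL → nullable.
- refills: no NOT NULL constraint applies → nullable.
- severity: declared NOT NULL → not nullable.
- result: part of the PRIMARY KEY, which implies NOT NULL → not nullable.
- room: CHECK does not forbid NULL (a CHECK constraint passes when its expression is NULL) → nullable.
- status: a foreign key column may be NULL unless separately constrained → nullable.
- route: CHECK does not forbid NULL (a CHECK constraint passes when its expression is NULL) → nullable.
- date: declared NOT NULL → not nullable.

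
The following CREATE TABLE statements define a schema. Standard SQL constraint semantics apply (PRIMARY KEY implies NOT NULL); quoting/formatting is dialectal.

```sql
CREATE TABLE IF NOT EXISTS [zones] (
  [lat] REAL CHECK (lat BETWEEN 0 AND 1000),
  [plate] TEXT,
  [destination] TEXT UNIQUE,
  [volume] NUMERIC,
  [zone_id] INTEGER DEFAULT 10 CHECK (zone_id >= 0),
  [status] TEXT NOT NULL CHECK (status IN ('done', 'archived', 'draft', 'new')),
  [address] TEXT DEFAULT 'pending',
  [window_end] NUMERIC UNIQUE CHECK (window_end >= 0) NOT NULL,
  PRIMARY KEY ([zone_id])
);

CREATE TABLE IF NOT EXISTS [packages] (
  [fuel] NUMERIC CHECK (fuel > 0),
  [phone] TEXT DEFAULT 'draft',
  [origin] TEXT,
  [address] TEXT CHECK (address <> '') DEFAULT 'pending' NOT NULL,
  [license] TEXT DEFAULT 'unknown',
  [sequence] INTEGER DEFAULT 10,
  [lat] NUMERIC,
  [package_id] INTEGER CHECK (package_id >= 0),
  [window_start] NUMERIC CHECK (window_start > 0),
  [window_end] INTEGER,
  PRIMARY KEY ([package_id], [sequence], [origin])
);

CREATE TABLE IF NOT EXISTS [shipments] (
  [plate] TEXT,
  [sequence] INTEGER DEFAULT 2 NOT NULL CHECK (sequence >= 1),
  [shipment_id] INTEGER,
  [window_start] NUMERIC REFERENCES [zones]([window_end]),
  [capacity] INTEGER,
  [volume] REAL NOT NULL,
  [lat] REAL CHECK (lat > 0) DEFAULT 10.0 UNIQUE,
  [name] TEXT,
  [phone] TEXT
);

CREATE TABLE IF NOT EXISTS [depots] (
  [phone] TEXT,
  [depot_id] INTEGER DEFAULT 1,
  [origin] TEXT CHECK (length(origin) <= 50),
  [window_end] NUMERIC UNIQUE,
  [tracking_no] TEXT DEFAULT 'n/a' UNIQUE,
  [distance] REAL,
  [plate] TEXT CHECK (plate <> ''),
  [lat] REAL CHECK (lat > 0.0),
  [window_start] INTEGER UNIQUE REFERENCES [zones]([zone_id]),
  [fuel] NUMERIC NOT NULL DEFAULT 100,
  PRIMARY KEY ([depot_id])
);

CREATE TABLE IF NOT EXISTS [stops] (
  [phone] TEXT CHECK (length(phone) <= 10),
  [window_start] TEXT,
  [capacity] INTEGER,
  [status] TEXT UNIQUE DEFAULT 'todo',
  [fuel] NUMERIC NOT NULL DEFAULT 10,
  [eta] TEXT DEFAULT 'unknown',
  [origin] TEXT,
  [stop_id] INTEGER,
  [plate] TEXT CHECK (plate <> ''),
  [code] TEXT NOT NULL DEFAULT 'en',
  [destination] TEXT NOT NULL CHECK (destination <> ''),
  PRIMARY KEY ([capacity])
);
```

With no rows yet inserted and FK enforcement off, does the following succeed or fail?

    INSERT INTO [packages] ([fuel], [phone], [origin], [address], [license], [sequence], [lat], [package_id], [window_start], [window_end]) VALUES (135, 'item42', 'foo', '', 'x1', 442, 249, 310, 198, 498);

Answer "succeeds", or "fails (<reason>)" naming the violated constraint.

The value '' for address violates CHECK (address <> '').

fails (CHECK on address)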